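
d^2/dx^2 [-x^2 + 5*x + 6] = -2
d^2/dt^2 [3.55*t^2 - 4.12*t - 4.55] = 7.10000000000000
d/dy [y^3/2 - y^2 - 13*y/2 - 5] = 3*y^2/2 - 2*y - 13/2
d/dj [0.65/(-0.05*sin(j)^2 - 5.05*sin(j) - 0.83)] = (0.065*sin(j) + 3.2825)*cos(j)/(0.05*sin(j)^2 + 5.05*sin(j) + 0.83)^2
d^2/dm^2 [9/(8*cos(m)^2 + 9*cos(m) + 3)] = 9*(-256*sin(m)^4 + 113*sin(m)^2 + 297*cos(m) - 54*cos(3*m) + 257)/(-8*sin(m)^2 + 9*cos(m) + 11)^3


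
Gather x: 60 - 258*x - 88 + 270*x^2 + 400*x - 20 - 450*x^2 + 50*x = -180*x^2 + 192*x - 48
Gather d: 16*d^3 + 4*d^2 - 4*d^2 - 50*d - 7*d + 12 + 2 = 16*d^3 - 57*d + 14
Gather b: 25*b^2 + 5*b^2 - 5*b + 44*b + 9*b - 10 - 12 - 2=30*b^2 + 48*b - 24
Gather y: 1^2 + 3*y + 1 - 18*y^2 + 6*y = -18*y^2 + 9*y + 2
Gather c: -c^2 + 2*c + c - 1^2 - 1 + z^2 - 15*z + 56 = -c^2 + 3*c + z^2 - 15*z + 54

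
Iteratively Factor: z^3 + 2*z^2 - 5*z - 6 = (z + 1)*(z^2 + z - 6) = (z - 2)*(z + 1)*(z + 3)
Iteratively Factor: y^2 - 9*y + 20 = (y - 5)*(y - 4)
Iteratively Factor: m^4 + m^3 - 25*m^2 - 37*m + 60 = (m + 4)*(m^3 - 3*m^2 - 13*m + 15) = (m - 5)*(m + 4)*(m^2 + 2*m - 3) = (m - 5)*(m + 3)*(m + 4)*(m - 1)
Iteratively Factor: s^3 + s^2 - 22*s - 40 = (s + 2)*(s^2 - s - 20) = (s + 2)*(s + 4)*(s - 5)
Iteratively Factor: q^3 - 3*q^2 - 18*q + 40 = (q - 5)*(q^2 + 2*q - 8) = (q - 5)*(q - 2)*(q + 4)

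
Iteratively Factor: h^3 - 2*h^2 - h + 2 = (h - 1)*(h^2 - h - 2) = (h - 2)*(h - 1)*(h + 1)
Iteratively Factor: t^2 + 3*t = (t + 3)*(t)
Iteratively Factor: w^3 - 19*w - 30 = (w + 2)*(w^2 - 2*w - 15) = (w + 2)*(w + 3)*(w - 5)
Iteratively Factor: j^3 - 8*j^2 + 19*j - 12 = (j - 4)*(j^2 - 4*j + 3) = (j - 4)*(j - 3)*(j - 1)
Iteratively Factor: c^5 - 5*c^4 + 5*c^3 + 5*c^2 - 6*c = (c)*(c^4 - 5*c^3 + 5*c^2 + 5*c - 6) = c*(c - 3)*(c^3 - 2*c^2 - c + 2) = c*(c - 3)*(c - 2)*(c^2 - 1) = c*(c - 3)*(c - 2)*(c + 1)*(c - 1)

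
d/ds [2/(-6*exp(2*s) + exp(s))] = 2*(12*exp(s) - 1)*exp(-s)/(6*exp(s) - 1)^2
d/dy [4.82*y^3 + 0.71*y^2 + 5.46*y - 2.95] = 14.46*y^2 + 1.42*y + 5.46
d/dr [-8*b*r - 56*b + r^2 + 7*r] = -8*b + 2*r + 7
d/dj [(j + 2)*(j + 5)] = 2*j + 7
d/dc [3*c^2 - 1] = 6*c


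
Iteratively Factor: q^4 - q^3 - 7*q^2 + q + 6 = (q - 3)*(q^3 + 2*q^2 - q - 2) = (q - 3)*(q + 2)*(q^2 - 1) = (q - 3)*(q - 1)*(q + 2)*(q + 1)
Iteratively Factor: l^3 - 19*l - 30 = (l + 2)*(l^2 - 2*l - 15) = (l - 5)*(l + 2)*(l + 3)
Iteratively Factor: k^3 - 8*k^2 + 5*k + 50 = (k + 2)*(k^2 - 10*k + 25) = (k - 5)*(k + 2)*(k - 5)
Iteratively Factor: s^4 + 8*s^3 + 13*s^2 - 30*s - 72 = (s + 3)*(s^3 + 5*s^2 - 2*s - 24) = (s - 2)*(s + 3)*(s^2 + 7*s + 12) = (s - 2)*(s + 3)^2*(s + 4)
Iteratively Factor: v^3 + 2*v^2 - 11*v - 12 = (v - 3)*(v^2 + 5*v + 4) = (v - 3)*(v + 4)*(v + 1)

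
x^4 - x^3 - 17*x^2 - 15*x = x*(x - 5)*(x + 1)*(x + 3)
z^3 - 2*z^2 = z^2*(z - 2)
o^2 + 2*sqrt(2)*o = o*(o + 2*sqrt(2))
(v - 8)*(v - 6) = v^2 - 14*v + 48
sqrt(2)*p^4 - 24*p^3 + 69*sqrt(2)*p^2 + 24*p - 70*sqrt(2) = (p - 1)*(p - 7*sqrt(2))*(p - 5*sqrt(2))*(sqrt(2)*p + sqrt(2))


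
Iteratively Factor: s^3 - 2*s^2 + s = (s - 1)*(s^2 - s) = (s - 1)^2*(s)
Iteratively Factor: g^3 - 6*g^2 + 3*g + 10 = (g - 5)*(g^2 - g - 2) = (g - 5)*(g + 1)*(g - 2)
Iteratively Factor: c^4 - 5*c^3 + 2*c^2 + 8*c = (c)*(c^3 - 5*c^2 + 2*c + 8) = c*(c + 1)*(c^2 - 6*c + 8) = c*(c - 4)*(c + 1)*(c - 2)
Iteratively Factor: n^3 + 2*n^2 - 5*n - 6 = (n + 1)*(n^2 + n - 6) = (n + 1)*(n + 3)*(n - 2)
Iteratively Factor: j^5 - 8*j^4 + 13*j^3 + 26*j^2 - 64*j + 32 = (j - 4)*(j^4 - 4*j^3 - 3*j^2 + 14*j - 8) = (j - 4)*(j - 1)*(j^3 - 3*j^2 - 6*j + 8) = (j - 4)*(j - 1)*(j + 2)*(j^2 - 5*j + 4) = (j - 4)*(j - 1)^2*(j + 2)*(j - 4)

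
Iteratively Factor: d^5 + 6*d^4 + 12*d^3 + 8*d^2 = (d)*(d^4 + 6*d^3 + 12*d^2 + 8*d) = d*(d + 2)*(d^3 + 4*d^2 + 4*d) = d*(d + 2)^2*(d^2 + 2*d) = d^2*(d + 2)^2*(d + 2)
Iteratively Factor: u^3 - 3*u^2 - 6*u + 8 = (u + 2)*(u^2 - 5*u + 4) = (u - 1)*(u + 2)*(u - 4)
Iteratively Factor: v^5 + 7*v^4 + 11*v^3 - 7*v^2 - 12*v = (v)*(v^4 + 7*v^3 + 11*v^2 - 7*v - 12) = v*(v + 3)*(v^3 + 4*v^2 - v - 4) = v*(v + 3)*(v + 4)*(v^2 - 1) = v*(v - 1)*(v + 3)*(v + 4)*(v + 1)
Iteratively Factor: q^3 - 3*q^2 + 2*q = (q - 2)*(q^2 - q) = (q - 2)*(q - 1)*(q)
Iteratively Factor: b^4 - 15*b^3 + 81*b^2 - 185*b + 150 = (b - 5)*(b^3 - 10*b^2 + 31*b - 30) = (b - 5)^2*(b^2 - 5*b + 6) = (b - 5)^2*(b - 2)*(b - 3)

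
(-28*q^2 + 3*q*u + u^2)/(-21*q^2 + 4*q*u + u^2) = (4*q - u)/(3*q - u)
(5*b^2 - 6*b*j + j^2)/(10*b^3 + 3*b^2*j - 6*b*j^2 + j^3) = (b - j)/(2*b^2 + b*j - j^2)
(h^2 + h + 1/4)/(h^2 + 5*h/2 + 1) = (h + 1/2)/(h + 2)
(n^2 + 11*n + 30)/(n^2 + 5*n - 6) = (n + 5)/(n - 1)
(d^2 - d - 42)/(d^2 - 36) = (d - 7)/(d - 6)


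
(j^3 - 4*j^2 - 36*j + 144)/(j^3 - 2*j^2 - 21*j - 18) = (j^2 + 2*j - 24)/(j^2 + 4*j + 3)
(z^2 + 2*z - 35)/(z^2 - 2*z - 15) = (z + 7)/(z + 3)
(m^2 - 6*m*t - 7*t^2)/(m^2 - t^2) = (-m + 7*t)/(-m + t)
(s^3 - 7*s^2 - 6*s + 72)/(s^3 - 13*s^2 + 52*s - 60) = (s^2 - s - 12)/(s^2 - 7*s + 10)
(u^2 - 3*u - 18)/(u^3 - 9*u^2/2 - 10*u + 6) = 2*(u + 3)/(2*u^2 + 3*u - 2)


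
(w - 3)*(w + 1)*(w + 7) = w^3 + 5*w^2 - 17*w - 21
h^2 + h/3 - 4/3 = (h - 1)*(h + 4/3)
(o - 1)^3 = o^3 - 3*o^2 + 3*o - 1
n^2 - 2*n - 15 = (n - 5)*(n + 3)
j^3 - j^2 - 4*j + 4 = (j - 2)*(j - 1)*(j + 2)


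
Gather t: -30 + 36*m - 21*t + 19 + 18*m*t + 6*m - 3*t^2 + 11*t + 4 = 42*m - 3*t^2 + t*(18*m - 10) - 7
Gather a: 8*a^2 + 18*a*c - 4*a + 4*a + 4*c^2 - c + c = 8*a^2 + 18*a*c + 4*c^2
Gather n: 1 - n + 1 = 2 - n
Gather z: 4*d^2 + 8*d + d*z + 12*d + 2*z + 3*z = 4*d^2 + 20*d + z*(d + 5)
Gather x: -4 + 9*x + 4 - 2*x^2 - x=-2*x^2 + 8*x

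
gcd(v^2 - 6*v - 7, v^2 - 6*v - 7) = v^2 - 6*v - 7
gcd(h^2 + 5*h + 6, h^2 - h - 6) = h + 2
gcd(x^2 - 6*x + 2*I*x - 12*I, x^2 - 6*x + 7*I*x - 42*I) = x - 6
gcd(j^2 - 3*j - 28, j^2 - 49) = j - 7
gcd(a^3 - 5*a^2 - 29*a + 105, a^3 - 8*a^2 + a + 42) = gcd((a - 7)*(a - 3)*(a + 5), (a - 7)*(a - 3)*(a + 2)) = a^2 - 10*a + 21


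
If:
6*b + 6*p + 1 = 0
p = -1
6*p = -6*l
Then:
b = 5/6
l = 1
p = -1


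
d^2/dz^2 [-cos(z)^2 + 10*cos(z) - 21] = -10*cos(z) + 2*cos(2*z)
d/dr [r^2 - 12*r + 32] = 2*r - 12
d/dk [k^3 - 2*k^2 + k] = 3*k^2 - 4*k + 1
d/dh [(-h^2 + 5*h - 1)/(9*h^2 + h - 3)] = 2*(-23*h^2 + 12*h - 7)/(81*h^4 + 18*h^3 - 53*h^2 - 6*h + 9)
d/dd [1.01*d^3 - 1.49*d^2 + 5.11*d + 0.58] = 3.03*d^2 - 2.98*d + 5.11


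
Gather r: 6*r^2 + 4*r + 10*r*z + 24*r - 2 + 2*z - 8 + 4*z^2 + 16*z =6*r^2 + r*(10*z + 28) + 4*z^2 + 18*z - 10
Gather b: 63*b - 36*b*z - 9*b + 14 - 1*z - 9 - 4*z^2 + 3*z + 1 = b*(54 - 36*z) - 4*z^2 + 2*z + 6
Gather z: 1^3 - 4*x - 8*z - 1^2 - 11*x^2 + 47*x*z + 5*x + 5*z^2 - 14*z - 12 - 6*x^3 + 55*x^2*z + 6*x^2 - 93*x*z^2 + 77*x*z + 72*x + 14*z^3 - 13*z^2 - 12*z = -6*x^3 - 5*x^2 + 73*x + 14*z^3 + z^2*(-93*x - 8) + z*(55*x^2 + 124*x - 34) - 12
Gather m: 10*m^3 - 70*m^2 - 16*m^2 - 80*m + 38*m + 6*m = 10*m^3 - 86*m^2 - 36*m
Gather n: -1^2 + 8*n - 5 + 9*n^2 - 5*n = 9*n^2 + 3*n - 6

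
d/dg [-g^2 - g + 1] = -2*g - 1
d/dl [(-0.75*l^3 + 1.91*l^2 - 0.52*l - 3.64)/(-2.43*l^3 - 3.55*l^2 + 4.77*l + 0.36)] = (-8.88178419700125e-16*l^5 + 7.3038*l^4 - 9.6822*l^3 - 20.0809*l^2 - 24.4688*l + 17.1756)/(5.9049*l^6 + 17.253*l^5 - 10.5797*l^4 - 35.6166*l^3 + 20.1969*l^2 + 3.4344*l + 0.1296)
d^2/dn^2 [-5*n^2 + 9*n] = -10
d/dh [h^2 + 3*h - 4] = 2*h + 3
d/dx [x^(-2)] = -2/x^3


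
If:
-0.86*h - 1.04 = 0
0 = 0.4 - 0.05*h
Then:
No Solution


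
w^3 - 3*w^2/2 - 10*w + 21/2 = (w - 7/2)*(w - 1)*(w + 3)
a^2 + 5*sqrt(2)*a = a*(a + 5*sqrt(2))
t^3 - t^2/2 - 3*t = t*(t - 2)*(t + 3/2)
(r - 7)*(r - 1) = r^2 - 8*r + 7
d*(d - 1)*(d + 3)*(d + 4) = d^4 + 6*d^3 + 5*d^2 - 12*d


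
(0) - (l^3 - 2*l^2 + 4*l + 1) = -l^3 + 2*l^2 - 4*l - 1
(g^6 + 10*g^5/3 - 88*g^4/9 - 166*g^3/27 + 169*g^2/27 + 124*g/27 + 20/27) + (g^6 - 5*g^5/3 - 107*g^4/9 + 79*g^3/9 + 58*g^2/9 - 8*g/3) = 2*g^6 + 5*g^5/3 - 65*g^4/3 + 71*g^3/27 + 343*g^2/27 + 52*g/27 + 20/27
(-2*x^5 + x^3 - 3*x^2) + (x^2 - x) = -2*x^5 + x^3 - 2*x^2 - x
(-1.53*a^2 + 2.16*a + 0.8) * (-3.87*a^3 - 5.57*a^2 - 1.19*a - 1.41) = 5.9211*a^5 + 0.162899999999999*a^4 - 13.3065*a^3 - 4.8691*a^2 - 3.9976*a - 1.128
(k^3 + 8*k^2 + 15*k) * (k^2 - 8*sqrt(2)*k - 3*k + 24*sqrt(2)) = k^5 - 8*sqrt(2)*k^4 + 5*k^4 - 40*sqrt(2)*k^3 - 9*k^3 - 45*k^2 + 72*sqrt(2)*k^2 + 360*sqrt(2)*k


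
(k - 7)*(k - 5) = k^2 - 12*k + 35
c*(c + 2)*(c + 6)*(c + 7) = c^4 + 15*c^3 + 68*c^2 + 84*c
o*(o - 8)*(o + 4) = o^3 - 4*o^2 - 32*o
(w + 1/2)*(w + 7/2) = w^2 + 4*w + 7/4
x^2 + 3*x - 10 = (x - 2)*(x + 5)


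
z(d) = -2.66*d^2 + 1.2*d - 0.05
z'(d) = 1.2 - 5.32*d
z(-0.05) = -0.12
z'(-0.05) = 1.47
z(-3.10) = -29.33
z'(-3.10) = 17.69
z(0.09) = 0.04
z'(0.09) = 0.72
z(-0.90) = -3.28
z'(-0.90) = 5.99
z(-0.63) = -1.86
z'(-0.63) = 4.55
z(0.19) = 0.08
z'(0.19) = 0.19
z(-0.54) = -1.47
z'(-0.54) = 4.07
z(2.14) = -9.66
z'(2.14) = -10.18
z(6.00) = -88.61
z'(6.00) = -30.72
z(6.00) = -88.61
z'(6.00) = -30.72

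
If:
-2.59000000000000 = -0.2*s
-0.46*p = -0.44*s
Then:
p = 12.39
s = 12.95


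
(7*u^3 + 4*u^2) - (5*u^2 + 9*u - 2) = 7*u^3 - u^2 - 9*u + 2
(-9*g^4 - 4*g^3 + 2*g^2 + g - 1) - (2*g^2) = -9*g^4 - 4*g^3 + g - 1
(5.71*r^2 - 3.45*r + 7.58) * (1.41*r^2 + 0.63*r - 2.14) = 8.0511*r^4 - 1.2672*r^3 - 3.7051*r^2 + 12.1584*r - 16.2212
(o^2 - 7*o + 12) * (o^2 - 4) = o^4 - 7*o^3 + 8*o^2 + 28*o - 48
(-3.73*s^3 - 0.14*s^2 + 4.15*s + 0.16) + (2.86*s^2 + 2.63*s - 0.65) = -3.73*s^3 + 2.72*s^2 + 6.78*s - 0.49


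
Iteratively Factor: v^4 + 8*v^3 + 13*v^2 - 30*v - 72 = (v + 4)*(v^3 + 4*v^2 - 3*v - 18) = (v + 3)*(v + 4)*(v^2 + v - 6) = (v - 2)*(v + 3)*(v + 4)*(v + 3)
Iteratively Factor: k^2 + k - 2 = (k + 2)*(k - 1)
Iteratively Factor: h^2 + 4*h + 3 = (h + 1)*(h + 3)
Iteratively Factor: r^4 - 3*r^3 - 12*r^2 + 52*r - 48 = (r - 3)*(r^3 - 12*r + 16) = (r - 3)*(r + 4)*(r^2 - 4*r + 4) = (r - 3)*(r - 2)*(r + 4)*(r - 2)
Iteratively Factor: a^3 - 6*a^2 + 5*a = (a - 5)*(a^2 - a) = a*(a - 5)*(a - 1)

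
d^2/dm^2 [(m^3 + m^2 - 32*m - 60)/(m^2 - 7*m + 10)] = 28*(m^3 - 30*m^2 + 180*m - 320)/(m^6 - 21*m^5 + 177*m^4 - 763*m^3 + 1770*m^2 - 2100*m + 1000)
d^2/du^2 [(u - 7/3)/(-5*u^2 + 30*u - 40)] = 2*(-4*(u - 3)^2*(3*u - 7) + (9*u - 25)*(u^2 - 6*u + 8))/(15*(u^2 - 6*u + 8)^3)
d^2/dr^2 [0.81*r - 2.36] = 0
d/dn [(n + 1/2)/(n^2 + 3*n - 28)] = (n^2 + 3*n - (2*n + 1)*(2*n + 3)/2 - 28)/(n^2 + 3*n - 28)^2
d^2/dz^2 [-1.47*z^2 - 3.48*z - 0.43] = -2.94000000000000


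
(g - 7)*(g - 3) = g^2 - 10*g + 21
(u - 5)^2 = u^2 - 10*u + 25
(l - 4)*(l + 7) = l^2 + 3*l - 28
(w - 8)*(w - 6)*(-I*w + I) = -I*w^3 + 15*I*w^2 - 62*I*w + 48*I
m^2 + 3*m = m*(m + 3)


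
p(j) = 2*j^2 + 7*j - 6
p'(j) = 4*j + 7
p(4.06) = 55.39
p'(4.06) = 23.24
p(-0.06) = -6.41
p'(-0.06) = 6.76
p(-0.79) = -10.28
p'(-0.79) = 3.84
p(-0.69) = -9.88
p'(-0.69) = 4.24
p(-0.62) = -9.57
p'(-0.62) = 4.52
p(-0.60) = -9.48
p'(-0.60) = 4.60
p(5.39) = 89.83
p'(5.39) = 28.56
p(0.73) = 0.18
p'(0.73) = 9.92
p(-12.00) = 198.00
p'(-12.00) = -41.00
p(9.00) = 219.00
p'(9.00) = 43.00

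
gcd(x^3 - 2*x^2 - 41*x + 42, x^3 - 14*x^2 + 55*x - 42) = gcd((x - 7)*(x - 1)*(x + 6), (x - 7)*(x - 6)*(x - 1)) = x^2 - 8*x + 7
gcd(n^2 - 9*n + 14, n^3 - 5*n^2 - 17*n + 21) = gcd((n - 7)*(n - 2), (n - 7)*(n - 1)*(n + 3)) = n - 7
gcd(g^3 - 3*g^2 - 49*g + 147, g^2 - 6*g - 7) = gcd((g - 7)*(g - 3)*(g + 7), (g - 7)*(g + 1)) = g - 7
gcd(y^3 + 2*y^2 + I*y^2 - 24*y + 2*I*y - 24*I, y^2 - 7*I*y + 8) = y + I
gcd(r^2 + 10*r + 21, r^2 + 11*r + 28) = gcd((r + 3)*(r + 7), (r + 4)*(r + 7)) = r + 7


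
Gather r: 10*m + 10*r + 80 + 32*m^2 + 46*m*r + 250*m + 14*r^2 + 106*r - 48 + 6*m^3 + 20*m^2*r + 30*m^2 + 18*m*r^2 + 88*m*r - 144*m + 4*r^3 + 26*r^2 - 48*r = 6*m^3 + 62*m^2 + 116*m + 4*r^3 + r^2*(18*m + 40) + r*(20*m^2 + 134*m + 68) + 32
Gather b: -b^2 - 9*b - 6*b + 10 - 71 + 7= -b^2 - 15*b - 54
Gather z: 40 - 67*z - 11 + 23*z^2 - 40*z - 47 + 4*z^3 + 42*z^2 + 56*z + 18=4*z^3 + 65*z^2 - 51*z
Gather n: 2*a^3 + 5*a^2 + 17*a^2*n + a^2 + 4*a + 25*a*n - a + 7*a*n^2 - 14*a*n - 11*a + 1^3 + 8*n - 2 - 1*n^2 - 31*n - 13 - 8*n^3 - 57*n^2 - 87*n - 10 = 2*a^3 + 6*a^2 - 8*a - 8*n^3 + n^2*(7*a - 58) + n*(17*a^2 + 11*a - 110) - 24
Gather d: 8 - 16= -8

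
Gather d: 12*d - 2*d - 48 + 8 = 10*d - 40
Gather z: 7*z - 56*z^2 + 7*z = -56*z^2 + 14*z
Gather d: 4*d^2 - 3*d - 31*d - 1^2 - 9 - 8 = 4*d^2 - 34*d - 18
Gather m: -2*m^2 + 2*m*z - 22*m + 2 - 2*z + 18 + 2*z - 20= -2*m^2 + m*(2*z - 22)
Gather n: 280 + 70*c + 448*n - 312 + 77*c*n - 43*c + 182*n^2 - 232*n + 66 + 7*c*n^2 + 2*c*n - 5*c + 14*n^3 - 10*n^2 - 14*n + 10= 22*c + 14*n^3 + n^2*(7*c + 172) + n*(79*c + 202) + 44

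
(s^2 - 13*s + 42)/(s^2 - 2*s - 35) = (s - 6)/(s + 5)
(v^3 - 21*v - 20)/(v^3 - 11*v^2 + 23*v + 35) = (v + 4)/(v - 7)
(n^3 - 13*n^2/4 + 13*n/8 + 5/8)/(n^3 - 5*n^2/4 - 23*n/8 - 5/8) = (n - 1)/(n + 1)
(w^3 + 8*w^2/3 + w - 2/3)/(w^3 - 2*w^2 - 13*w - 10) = (w - 1/3)/(w - 5)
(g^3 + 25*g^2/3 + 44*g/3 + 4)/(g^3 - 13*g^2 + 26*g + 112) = (g^2 + 19*g/3 + 2)/(g^2 - 15*g + 56)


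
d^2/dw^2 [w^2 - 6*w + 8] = 2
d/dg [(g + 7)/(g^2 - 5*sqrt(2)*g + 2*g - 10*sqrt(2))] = (g^2 - 5*sqrt(2)*g + 2*g - (g + 7)*(2*g - 5*sqrt(2) + 2) - 10*sqrt(2))/(g^2 - 5*sqrt(2)*g + 2*g - 10*sqrt(2))^2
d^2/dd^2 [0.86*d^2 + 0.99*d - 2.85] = 1.72000000000000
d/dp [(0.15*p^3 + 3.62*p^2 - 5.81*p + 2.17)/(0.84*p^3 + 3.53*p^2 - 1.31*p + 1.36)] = (-5.55111512312578e-17*p^5 - 2.5113*p^4 + 9.3678*p^3 + 10.9107*p^2 - 5.4738*p - 5.0589)/(0.7056*p^6 + 5.9304*p^5 + 10.2601*p^4 - 6.9638*p^3 + 11.3177*p^2 - 3.5632*p + 1.8496)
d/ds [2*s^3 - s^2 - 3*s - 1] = 6*s^2 - 2*s - 3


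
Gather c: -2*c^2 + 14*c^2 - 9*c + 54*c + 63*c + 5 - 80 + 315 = 12*c^2 + 108*c + 240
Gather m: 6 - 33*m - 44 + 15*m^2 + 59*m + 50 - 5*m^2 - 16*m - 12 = 10*m^2 + 10*m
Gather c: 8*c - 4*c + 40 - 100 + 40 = 4*c - 20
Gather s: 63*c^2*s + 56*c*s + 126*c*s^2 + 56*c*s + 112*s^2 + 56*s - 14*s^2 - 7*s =s^2*(126*c + 98) + s*(63*c^2 + 112*c + 49)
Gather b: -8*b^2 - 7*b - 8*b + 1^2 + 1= -8*b^2 - 15*b + 2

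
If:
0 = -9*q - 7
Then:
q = -7/9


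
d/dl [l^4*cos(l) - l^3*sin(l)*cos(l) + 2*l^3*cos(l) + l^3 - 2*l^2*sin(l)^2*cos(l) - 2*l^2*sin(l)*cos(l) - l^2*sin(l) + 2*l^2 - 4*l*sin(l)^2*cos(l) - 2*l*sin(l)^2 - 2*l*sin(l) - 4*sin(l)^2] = -l^4*sin(l) - 2*l^3*sin(l) + 4*l^3*cos(l) - l^3*cos(2*l) + l^2*sin(l)/2 - 3*l^2*sin(2*l)/2 - 3*l^2*sin(3*l)/2 + 5*l^2*cos(l) - 2*l^2*cos(2*l) + 3*l^2 - l*sin(l) - 4*l*sin(2*l) - 3*l*sin(3*l) - 3*l*cos(l) + l*cos(3*l) + 4*l - 2*sin(l) - 4*sin(2*l) - cos(l) + cos(2*l) + cos(3*l) - 1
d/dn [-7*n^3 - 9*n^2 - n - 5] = -21*n^2 - 18*n - 1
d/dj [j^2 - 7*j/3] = 2*j - 7/3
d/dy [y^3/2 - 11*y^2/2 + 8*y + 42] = 3*y^2/2 - 11*y + 8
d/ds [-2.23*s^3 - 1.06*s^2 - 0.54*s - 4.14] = -6.69*s^2 - 2.12*s - 0.54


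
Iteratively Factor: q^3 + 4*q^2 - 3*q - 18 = (q - 2)*(q^2 + 6*q + 9) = (q - 2)*(q + 3)*(q + 3)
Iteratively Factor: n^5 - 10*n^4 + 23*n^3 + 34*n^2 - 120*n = (n - 4)*(n^4 - 6*n^3 - n^2 + 30*n) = n*(n - 4)*(n^3 - 6*n^2 - n + 30) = n*(n - 4)*(n - 3)*(n^2 - 3*n - 10) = n*(n - 5)*(n - 4)*(n - 3)*(n + 2)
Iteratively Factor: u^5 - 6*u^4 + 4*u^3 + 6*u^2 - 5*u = (u)*(u^4 - 6*u^3 + 4*u^2 + 6*u - 5) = u*(u + 1)*(u^3 - 7*u^2 + 11*u - 5) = u*(u - 5)*(u + 1)*(u^2 - 2*u + 1) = u*(u - 5)*(u - 1)*(u + 1)*(u - 1)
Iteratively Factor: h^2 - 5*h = (h)*(h - 5)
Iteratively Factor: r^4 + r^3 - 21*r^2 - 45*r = (r + 3)*(r^3 - 2*r^2 - 15*r) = (r - 5)*(r + 3)*(r^2 + 3*r) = (r - 5)*(r + 3)^2*(r)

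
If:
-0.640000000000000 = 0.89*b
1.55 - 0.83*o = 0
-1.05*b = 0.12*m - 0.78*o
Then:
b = -0.72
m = 18.43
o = 1.87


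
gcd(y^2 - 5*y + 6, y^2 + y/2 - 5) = y - 2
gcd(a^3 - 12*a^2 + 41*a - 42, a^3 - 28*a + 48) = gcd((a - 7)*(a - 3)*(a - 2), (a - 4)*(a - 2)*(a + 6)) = a - 2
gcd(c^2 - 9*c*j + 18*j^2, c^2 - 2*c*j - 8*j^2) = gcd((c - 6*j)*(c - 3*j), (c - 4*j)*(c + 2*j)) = 1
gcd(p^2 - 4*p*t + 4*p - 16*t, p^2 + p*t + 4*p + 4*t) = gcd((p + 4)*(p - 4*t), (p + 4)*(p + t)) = p + 4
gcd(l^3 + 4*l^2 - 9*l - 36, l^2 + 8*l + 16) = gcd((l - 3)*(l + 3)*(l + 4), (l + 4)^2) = l + 4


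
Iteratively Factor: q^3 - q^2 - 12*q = (q - 4)*(q^2 + 3*q) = (q - 4)*(q + 3)*(q)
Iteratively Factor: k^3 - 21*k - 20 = (k - 5)*(k^2 + 5*k + 4) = (k - 5)*(k + 4)*(k + 1)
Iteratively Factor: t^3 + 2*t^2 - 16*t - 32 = (t - 4)*(t^2 + 6*t + 8) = (t - 4)*(t + 2)*(t + 4)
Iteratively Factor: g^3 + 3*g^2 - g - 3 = (g + 3)*(g^2 - 1) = (g - 1)*(g + 3)*(g + 1)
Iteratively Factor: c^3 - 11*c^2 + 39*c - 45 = (c - 5)*(c^2 - 6*c + 9) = (c - 5)*(c - 3)*(c - 3)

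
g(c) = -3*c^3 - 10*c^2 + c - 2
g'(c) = -9*c^2 - 20*c + 1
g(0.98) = -13.45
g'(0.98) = -27.24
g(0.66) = -6.56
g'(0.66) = -16.12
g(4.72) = -535.53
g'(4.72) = -293.91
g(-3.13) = -11.11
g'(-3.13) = -24.57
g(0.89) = -11.15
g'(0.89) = -23.93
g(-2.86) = -16.48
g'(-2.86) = -15.42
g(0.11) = -2.01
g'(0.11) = -1.31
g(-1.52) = -16.09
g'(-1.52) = 10.61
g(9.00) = -2990.00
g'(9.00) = -908.00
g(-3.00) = -14.00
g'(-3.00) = -20.00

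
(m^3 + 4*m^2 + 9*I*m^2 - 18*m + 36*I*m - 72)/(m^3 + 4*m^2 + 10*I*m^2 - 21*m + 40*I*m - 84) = (m + 6*I)/(m + 7*I)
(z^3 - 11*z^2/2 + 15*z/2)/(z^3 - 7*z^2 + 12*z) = (z - 5/2)/(z - 4)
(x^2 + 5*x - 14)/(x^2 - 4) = (x + 7)/(x + 2)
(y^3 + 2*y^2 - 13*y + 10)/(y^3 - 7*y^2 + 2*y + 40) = (y^3 + 2*y^2 - 13*y + 10)/(y^3 - 7*y^2 + 2*y + 40)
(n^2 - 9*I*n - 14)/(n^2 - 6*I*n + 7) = (n - 2*I)/(n + I)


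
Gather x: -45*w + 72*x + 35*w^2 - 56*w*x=35*w^2 - 45*w + x*(72 - 56*w)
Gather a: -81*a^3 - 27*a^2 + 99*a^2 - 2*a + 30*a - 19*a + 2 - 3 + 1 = -81*a^3 + 72*a^2 + 9*a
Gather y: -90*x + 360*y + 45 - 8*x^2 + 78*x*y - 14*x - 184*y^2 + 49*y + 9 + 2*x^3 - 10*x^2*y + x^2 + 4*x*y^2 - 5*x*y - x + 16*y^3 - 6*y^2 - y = 2*x^3 - 7*x^2 - 105*x + 16*y^3 + y^2*(4*x - 190) + y*(-10*x^2 + 73*x + 408) + 54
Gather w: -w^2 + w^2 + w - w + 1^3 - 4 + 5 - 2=0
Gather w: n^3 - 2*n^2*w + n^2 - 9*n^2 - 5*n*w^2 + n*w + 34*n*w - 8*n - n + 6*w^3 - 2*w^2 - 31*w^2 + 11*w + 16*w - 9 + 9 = n^3 - 8*n^2 - 9*n + 6*w^3 + w^2*(-5*n - 33) + w*(-2*n^2 + 35*n + 27)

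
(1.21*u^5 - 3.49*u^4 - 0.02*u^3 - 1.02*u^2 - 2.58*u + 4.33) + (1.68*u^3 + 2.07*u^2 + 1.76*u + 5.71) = 1.21*u^5 - 3.49*u^4 + 1.66*u^3 + 1.05*u^2 - 0.82*u + 10.04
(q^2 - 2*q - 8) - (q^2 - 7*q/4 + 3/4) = -q/4 - 35/4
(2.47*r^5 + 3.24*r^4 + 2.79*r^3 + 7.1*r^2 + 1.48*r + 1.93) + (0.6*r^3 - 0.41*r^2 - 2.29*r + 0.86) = 2.47*r^5 + 3.24*r^4 + 3.39*r^3 + 6.69*r^2 - 0.81*r + 2.79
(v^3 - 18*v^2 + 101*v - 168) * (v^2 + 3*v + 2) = v^5 - 15*v^4 + 49*v^3 + 99*v^2 - 302*v - 336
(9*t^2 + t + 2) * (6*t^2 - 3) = 54*t^4 + 6*t^3 - 15*t^2 - 3*t - 6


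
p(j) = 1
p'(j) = 0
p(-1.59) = 1.00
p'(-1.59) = 0.00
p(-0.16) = 1.00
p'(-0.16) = 0.00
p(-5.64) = 1.00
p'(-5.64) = 0.00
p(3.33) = 1.00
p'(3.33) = 0.00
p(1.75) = 1.00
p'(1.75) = 0.00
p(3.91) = 1.00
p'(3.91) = 0.00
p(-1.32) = 1.00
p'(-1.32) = 0.00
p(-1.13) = 1.00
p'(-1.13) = 0.00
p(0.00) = 1.00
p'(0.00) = 0.00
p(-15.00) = 1.00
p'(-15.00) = 0.00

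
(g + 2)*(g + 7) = g^2 + 9*g + 14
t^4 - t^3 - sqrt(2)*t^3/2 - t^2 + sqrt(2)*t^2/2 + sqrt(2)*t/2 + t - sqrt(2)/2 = (t - 1)^2*(t + 1)*(t - sqrt(2)/2)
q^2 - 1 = (q - 1)*(q + 1)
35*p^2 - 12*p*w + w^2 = (-7*p + w)*(-5*p + w)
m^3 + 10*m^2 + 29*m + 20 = (m + 1)*(m + 4)*(m + 5)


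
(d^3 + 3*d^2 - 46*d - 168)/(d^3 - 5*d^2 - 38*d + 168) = (d + 4)/(d - 4)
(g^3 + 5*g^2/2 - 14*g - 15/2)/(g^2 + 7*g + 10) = (2*g^2 - 5*g - 3)/(2*(g + 2))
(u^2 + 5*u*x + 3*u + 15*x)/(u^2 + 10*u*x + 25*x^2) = (u + 3)/(u + 5*x)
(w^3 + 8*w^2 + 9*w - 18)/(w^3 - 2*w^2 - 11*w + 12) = (w + 6)/(w - 4)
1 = 1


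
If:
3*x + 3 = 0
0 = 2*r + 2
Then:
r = -1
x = -1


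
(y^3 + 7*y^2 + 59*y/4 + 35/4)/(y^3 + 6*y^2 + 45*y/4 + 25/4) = (2*y + 7)/(2*y + 5)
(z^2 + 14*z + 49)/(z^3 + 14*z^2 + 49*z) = 1/z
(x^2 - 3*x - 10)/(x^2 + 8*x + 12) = (x - 5)/(x + 6)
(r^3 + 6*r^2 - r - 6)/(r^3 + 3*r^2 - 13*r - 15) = (r^2 + 5*r - 6)/(r^2 + 2*r - 15)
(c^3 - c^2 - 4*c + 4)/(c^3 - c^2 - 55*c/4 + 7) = 4*(c^3 - c^2 - 4*c + 4)/(4*c^3 - 4*c^2 - 55*c + 28)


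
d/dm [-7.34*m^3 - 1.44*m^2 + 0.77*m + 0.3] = -22.02*m^2 - 2.88*m + 0.77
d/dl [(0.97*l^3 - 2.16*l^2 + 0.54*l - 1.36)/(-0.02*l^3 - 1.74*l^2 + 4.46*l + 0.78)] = (-6.93889390390723e-18*l^5 - 1.731*l^4 + 8.674*l^3 - 6.5058*l^2 - 8.1024*l + 6.4868)/(0.0004*l^6 + 0.0696*l^5 + 2.8492*l^4 - 15.552*l^3 + 17.1772*l^2 + 6.9576*l + 0.6084)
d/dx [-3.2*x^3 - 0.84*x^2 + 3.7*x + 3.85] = -9.6*x^2 - 1.68*x + 3.7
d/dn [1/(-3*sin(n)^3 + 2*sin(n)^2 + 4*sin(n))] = (9*cos(n) - 4/tan(n) - 4*cos(n)/sin(n)^2)/(3*sin(n)^2 - 2*sin(n) - 4)^2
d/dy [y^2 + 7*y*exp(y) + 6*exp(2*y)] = 7*y*exp(y) + 2*y + 12*exp(2*y) + 7*exp(y)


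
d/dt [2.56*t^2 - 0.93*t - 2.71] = 5.12*t - 0.93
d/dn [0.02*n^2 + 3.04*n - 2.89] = 0.04*n + 3.04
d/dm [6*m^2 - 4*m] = 12*m - 4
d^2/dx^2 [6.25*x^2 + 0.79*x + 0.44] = 12.5000000000000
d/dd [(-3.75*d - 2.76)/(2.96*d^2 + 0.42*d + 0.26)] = (11.1*d^2 + 16.3392*d + 0.1842)/(8.7616*d^4 + 2.4864*d^3 + 1.7156*d^2 + 0.2184*d + 0.0676)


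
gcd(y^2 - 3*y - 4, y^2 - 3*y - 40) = 1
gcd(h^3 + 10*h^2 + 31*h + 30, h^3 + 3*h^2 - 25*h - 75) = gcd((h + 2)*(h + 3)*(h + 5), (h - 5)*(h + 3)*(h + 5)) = h^2 + 8*h + 15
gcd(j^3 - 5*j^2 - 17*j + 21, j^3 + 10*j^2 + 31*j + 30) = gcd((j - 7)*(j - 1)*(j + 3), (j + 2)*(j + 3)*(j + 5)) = j + 3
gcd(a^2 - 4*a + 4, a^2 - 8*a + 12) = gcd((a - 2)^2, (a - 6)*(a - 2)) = a - 2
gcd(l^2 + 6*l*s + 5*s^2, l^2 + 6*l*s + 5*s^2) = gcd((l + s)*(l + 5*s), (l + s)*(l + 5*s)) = l^2 + 6*l*s + 5*s^2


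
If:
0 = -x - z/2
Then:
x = -z/2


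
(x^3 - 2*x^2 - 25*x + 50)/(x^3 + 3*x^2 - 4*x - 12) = (x^2 - 25)/(x^2 + 5*x + 6)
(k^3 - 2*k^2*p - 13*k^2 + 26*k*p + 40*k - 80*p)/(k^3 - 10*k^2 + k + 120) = (k - 2*p)/(k + 3)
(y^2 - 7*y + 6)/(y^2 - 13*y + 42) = (y - 1)/(y - 7)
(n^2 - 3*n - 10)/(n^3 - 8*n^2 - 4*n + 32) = (n - 5)/(n^2 - 10*n + 16)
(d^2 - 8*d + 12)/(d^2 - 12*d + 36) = (d - 2)/(d - 6)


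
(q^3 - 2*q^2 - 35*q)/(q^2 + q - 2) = q*(q^2 - 2*q - 35)/(q^2 + q - 2)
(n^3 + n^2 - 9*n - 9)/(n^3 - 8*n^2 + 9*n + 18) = (n + 3)/(n - 6)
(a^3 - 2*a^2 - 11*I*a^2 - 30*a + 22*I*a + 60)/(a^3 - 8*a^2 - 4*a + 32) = (a^2 - 11*I*a - 30)/(a^2 - 6*a - 16)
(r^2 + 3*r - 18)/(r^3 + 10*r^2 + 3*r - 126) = 1/(r + 7)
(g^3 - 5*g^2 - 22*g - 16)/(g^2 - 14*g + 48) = (g^2 + 3*g + 2)/(g - 6)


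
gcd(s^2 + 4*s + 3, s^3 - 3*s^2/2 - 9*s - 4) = 1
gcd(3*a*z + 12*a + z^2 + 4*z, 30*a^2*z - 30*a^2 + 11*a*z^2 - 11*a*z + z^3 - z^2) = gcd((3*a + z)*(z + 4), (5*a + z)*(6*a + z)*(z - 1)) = 1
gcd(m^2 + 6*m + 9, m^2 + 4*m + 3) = m + 3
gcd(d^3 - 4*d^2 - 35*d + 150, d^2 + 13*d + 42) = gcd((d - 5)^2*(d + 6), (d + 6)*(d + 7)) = d + 6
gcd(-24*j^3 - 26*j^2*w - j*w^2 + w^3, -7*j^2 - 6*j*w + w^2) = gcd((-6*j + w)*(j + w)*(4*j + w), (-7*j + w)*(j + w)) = j + w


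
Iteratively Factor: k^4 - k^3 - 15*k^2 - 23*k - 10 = (k - 5)*(k^3 + 4*k^2 + 5*k + 2) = (k - 5)*(k + 2)*(k^2 + 2*k + 1) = (k - 5)*(k + 1)*(k + 2)*(k + 1)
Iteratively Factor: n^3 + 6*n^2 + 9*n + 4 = (n + 1)*(n^2 + 5*n + 4) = (n + 1)^2*(n + 4)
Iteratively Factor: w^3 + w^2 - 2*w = (w - 1)*(w^2 + 2*w) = w*(w - 1)*(w + 2)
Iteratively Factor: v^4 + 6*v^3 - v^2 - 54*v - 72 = (v + 4)*(v^3 + 2*v^2 - 9*v - 18) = (v + 2)*(v + 4)*(v^2 - 9) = (v + 2)*(v + 3)*(v + 4)*(v - 3)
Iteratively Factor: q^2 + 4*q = (q)*(q + 4)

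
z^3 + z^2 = z^2*(z + 1)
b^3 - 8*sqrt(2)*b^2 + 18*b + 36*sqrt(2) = (b - 6*sqrt(2))*(b - 3*sqrt(2))*(b + sqrt(2))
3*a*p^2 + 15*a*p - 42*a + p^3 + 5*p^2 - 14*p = (3*a + p)*(p - 2)*(p + 7)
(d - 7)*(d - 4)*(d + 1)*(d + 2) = d^4 - 8*d^3 - 3*d^2 + 62*d + 56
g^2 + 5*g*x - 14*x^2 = (g - 2*x)*(g + 7*x)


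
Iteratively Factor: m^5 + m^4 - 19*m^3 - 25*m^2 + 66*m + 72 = (m - 4)*(m^4 + 5*m^3 + m^2 - 21*m - 18) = (m - 4)*(m + 1)*(m^3 + 4*m^2 - 3*m - 18) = (m - 4)*(m - 2)*(m + 1)*(m^2 + 6*m + 9) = (m - 4)*(m - 2)*(m + 1)*(m + 3)*(m + 3)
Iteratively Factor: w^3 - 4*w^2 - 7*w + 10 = (w + 2)*(w^2 - 6*w + 5) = (w - 5)*(w + 2)*(w - 1)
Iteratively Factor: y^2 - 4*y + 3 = (y - 1)*(y - 3)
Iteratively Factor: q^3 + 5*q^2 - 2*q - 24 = (q + 3)*(q^2 + 2*q - 8) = (q - 2)*(q + 3)*(q + 4)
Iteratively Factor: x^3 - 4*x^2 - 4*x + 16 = (x - 2)*(x^2 - 2*x - 8) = (x - 4)*(x - 2)*(x + 2)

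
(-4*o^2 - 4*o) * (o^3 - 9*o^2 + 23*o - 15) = -4*o^5 + 32*o^4 - 56*o^3 - 32*o^2 + 60*o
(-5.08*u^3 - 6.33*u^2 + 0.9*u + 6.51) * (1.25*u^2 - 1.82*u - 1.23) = -6.35*u^5 + 1.3331*u^4 + 18.894*u^3 + 14.2854*u^2 - 12.9552*u - 8.0073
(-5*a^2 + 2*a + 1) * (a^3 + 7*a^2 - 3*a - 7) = -5*a^5 - 33*a^4 + 30*a^3 + 36*a^2 - 17*a - 7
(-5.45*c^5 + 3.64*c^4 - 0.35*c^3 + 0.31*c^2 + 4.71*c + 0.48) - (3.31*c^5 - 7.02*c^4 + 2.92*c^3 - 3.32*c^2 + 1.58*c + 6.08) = -8.76*c^5 + 10.66*c^4 - 3.27*c^3 + 3.63*c^2 + 3.13*c - 5.6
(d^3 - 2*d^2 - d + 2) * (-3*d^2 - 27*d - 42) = -3*d^5 - 21*d^4 + 15*d^3 + 105*d^2 - 12*d - 84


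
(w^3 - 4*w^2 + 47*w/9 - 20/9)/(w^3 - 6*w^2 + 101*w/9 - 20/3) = (w - 1)/(w - 3)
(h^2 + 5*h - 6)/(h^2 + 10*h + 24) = (h - 1)/(h + 4)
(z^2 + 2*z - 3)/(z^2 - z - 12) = (z - 1)/(z - 4)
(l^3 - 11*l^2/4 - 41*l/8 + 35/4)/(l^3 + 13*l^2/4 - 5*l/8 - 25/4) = (2*l - 7)/(2*l + 5)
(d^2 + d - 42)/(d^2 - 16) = (d^2 + d - 42)/(d^2 - 16)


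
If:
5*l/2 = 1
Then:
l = 2/5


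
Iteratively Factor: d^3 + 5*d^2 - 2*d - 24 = (d + 3)*(d^2 + 2*d - 8) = (d - 2)*(d + 3)*(d + 4)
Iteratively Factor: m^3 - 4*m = (m)*(m^2 - 4) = m*(m + 2)*(m - 2)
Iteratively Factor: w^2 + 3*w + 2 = (w + 1)*(w + 2)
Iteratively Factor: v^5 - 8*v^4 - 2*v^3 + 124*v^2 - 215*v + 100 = (v + 4)*(v^4 - 12*v^3 + 46*v^2 - 60*v + 25) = (v - 1)*(v + 4)*(v^3 - 11*v^2 + 35*v - 25) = (v - 5)*(v - 1)*(v + 4)*(v^2 - 6*v + 5) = (v - 5)^2*(v - 1)*(v + 4)*(v - 1)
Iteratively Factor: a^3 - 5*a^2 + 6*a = (a - 2)*(a^2 - 3*a) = a*(a - 2)*(a - 3)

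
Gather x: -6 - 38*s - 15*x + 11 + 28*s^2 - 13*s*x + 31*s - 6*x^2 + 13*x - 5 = 28*s^2 - 7*s - 6*x^2 + x*(-13*s - 2)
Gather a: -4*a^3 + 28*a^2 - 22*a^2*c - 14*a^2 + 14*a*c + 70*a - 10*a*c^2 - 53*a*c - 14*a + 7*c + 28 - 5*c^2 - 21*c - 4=-4*a^3 + a^2*(14 - 22*c) + a*(-10*c^2 - 39*c + 56) - 5*c^2 - 14*c + 24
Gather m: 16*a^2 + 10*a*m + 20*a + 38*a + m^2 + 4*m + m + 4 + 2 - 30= 16*a^2 + 58*a + m^2 + m*(10*a + 5) - 24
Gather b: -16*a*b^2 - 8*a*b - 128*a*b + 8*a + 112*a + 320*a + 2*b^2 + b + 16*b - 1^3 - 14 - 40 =440*a + b^2*(2 - 16*a) + b*(17 - 136*a) - 55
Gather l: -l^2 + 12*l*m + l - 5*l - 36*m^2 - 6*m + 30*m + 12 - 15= -l^2 + l*(12*m - 4) - 36*m^2 + 24*m - 3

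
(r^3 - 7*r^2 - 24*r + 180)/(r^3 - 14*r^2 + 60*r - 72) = (r + 5)/(r - 2)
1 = 1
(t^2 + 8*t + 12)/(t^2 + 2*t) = (t + 6)/t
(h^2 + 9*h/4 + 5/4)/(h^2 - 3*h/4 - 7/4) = (4*h + 5)/(4*h - 7)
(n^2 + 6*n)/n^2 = (n + 6)/n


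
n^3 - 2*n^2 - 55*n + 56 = (n - 8)*(n - 1)*(n + 7)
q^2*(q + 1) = q^3 + q^2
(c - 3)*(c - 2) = c^2 - 5*c + 6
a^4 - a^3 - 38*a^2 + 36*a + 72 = (a - 6)*(a - 2)*(a + 1)*(a + 6)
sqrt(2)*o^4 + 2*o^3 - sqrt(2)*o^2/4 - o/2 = o*(o - 1/2)*(o + sqrt(2))*(sqrt(2)*o + sqrt(2)/2)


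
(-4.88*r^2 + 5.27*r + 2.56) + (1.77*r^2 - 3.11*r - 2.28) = -3.11*r^2 + 2.16*r + 0.28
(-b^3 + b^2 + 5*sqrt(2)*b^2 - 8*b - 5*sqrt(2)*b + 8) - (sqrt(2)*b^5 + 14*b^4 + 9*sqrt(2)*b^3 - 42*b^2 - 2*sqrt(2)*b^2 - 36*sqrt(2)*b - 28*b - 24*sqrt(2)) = -sqrt(2)*b^5 - 14*b^4 - 9*sqrt(2)*b^3 - b^3 + 7*sqrt(2)*b^2 + 43*b^2 + 20*b + 31*sqrt(2)*b + 8 + 24*sqrt(2)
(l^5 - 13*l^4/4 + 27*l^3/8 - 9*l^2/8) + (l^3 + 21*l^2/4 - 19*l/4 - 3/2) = l^5 - 13*l^4/4 + 35*l^3/8 + 33*l^2/8 - 19*l/4 - 3/2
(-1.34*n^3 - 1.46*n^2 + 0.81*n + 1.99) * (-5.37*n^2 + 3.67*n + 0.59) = 7.1958*n^5 + 2.9224*n^4 - 10.4985*n^3 - 8.575*n^2 + 7.7812*n + 1.1741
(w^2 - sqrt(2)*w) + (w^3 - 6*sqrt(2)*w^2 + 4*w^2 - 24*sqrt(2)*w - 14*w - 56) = w^3 - 6*sqrt(2)*w^2 + 5*w^2 - 25*sqrt(2)*w - 14*w - 56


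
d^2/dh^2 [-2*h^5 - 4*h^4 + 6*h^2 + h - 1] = -40*h^3 - 48*h^2 + 12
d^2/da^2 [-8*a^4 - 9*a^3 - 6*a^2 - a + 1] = -96*a^2 - 54*a - 12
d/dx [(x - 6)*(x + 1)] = 2*x - 5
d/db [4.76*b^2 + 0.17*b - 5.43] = 9.52*b + 0.17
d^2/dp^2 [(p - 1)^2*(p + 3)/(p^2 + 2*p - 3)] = 0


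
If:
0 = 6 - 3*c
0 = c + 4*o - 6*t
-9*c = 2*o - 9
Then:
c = 2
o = -9/2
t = -8/3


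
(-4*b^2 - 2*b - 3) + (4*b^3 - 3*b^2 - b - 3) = 4*b^3 - 7*b^2 - 3*b - 6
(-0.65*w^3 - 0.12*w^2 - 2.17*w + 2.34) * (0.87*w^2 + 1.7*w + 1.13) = -0.5655*w^5 - 1.2094*w^4 - 2.8264*w^3 - 1.7888*w^2 + 1.5259*w + 2.6442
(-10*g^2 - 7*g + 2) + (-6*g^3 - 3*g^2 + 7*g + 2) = -6*g^3 - 13*g^2 + 4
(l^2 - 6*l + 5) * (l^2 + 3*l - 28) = l^4 - 3*l^3 - 41*l^2 + 183*l - 140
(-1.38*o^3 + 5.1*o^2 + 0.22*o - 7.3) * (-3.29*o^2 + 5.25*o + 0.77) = 4.5402*o^5 - 24.024*o^4 + 24.9886*o^3 + 29.099*o^2 - 38.1556*o - 5.621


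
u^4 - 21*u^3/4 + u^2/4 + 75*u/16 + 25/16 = (u - 5)*(u - 5/4)*(u + 1/2)^2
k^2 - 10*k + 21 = (k - 7)*(k - 3)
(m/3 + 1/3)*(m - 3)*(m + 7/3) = m^3/3 + m^2/9 - 23*m/9 - 7/3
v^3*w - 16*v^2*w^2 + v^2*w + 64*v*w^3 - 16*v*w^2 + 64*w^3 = (v - 8*w)^2*(v*w + w)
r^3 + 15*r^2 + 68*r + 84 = (r + 2)*(r + 6)*(r + 7)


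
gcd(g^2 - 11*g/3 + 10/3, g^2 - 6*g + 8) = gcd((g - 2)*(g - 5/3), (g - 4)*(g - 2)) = g - 2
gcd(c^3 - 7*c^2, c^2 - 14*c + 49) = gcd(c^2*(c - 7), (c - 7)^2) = c - 7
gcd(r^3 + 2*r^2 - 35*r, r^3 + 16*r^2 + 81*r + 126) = r + 7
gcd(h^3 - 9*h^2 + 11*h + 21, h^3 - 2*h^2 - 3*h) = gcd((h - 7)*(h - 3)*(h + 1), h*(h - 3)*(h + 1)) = h^2 - 2*h - 3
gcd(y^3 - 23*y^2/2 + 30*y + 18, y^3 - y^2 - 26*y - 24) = y - 6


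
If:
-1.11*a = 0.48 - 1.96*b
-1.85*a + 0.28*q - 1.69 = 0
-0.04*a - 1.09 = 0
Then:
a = -27.25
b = -15.19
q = -174.01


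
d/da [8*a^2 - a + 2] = 16*a - 1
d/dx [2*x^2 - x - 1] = 4*x - 1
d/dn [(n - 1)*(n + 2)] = 2*n + 1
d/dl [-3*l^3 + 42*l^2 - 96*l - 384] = -9*l^2 + 84*l - 96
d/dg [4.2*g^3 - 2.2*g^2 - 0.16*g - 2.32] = 12.6*g^2 - 4.4*g - 0.16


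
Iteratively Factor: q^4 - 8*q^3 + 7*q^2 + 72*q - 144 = (q + 3)*(q^3 - 11*q^2 + 40*q - 48) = (q - 4)*(q + 3)*(q^2 - 7*q + 12) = (q - 4)^2*(q + 3)*(q - 3)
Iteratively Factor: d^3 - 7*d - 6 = (d - 3)*(d^2 + 3*d + 2) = (d - 3)*(d + 1)*(d + 2)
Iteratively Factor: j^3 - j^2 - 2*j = (j + 1)*(j^2 - 2*j) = j*(j + 1)*(j - 2)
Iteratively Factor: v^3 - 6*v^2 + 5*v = (v - 1)*(v^2 - 5*v) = (v - 5)*(v - 1)*(v)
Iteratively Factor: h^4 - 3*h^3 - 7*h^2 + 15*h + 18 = (h + 1)*(h^3 - 4*h^2 - 3*h + 18) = (h + 1)*(h + 2)*(h^2 - 6*h + 9) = (h - 3)*(h + 1)*(h + 2)*(h - 3)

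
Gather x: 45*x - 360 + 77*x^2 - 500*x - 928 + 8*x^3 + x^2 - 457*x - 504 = 8*x^3 + 78*x^2 - 912*x - 1792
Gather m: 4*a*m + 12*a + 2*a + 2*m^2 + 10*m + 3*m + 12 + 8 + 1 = 14*a + 2*m^2 + m*(4*a + 13) + 21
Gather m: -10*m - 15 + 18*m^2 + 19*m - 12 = 18*m^2 + 9*m - 27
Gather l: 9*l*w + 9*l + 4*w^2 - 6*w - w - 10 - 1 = l*(9*w + 9) + 4*w^2 - 7*w - 11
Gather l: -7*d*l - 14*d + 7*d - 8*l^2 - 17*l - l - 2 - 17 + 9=-7*d - 8*l^2 + l*(-7*d - 18) - 10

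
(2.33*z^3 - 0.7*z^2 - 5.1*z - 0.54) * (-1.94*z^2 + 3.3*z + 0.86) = -4.5202*z^5 + 9.047*z^4 + 9.5878*z^3 - 16.3844*z^2 - 6.168*z - 0.4644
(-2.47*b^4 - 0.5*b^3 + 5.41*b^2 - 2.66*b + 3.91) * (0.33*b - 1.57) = -0.8151*b^5 + 3.7129*b^4 + 2.5703*b^3 - 9.3715*b^2 + 5.4665*b - 6.1387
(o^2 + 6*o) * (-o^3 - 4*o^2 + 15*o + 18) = -o^5 - 10*o^4 - 9*o^3 + 108*o^2 + 108*o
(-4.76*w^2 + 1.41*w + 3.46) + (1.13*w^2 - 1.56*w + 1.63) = -3.63*w^2 - 0.15*w + 5.09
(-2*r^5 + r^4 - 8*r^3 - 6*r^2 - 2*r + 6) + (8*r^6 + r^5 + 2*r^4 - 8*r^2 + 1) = 8*r^6 - r^5 + 3*r^4 - 8*r^3 - 14*r^2 - 2*r + 7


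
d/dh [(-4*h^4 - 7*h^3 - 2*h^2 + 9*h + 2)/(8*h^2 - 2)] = (-32*h^5 - 28*h^4 + 16*h^3 - 15*h^2 - 12*h - 9)/(2*(16*h^4 - 8*h^2 + 1))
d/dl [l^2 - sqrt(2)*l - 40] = 2*l - sqrt(2)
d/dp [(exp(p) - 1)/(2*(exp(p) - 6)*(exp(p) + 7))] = (-exp(2*p) + 2*exp(p) - 41)*exp(p)/(2*(exp(4*p) + 2*exp(3*p) - 83*exp(2*p) - 84*exp(p) + 1764))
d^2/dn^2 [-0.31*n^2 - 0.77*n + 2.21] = -0.620000000000000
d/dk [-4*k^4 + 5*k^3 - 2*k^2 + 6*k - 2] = -16*k^3 + 15*k^2 - 4*k + 6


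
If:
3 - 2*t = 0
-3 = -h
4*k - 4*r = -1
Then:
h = 3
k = r - 1/4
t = 3/2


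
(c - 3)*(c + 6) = c^2 + 3*c - 18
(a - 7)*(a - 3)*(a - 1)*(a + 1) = a^4 - 10*a^3 + 20*a^2 + 10*a - 21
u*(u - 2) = u^2 - 2*u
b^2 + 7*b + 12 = (b + 3)*(b + 4)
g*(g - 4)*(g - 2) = g^3 - 6*g^2 + 8*g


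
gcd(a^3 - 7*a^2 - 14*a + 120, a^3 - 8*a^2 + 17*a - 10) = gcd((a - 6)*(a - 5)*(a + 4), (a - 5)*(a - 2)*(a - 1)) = a - 5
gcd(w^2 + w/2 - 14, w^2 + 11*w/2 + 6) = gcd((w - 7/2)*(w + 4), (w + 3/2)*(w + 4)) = w + 4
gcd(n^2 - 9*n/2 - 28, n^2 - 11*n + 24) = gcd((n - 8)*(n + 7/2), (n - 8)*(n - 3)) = n - 8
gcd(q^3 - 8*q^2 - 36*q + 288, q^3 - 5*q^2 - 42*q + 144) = q^2 - 2*q - 48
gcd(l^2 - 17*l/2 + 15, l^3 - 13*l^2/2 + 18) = l - 6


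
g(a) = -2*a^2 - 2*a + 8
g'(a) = -4*a - 2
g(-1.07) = 7.85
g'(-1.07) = 2.28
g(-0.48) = 8.50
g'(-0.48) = -0.08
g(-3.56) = -10.23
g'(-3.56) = 12.24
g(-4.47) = -23.02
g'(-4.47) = 15.88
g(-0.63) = 8.47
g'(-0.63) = 0.52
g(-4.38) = -21.61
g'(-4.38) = 15.52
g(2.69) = -11.85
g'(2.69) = -12.76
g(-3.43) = -8.67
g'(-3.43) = 11.72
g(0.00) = 8.00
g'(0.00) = -2.00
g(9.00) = -172.00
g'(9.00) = -38.00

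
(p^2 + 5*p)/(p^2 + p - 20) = p/(p - 4)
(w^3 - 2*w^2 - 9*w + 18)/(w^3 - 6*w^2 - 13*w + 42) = (w - 3)/(w - 7)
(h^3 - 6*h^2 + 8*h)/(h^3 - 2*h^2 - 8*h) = (h - 2)/(h + 2)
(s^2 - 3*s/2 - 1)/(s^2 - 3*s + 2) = (s + 1/2)/(s - 1)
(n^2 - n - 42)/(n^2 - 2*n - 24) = (-n^2 + n + 42)/(-n^2 + 2*n + 24)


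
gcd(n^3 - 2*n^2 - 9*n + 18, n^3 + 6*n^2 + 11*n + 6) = n + 3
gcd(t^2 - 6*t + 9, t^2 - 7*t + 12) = t - 3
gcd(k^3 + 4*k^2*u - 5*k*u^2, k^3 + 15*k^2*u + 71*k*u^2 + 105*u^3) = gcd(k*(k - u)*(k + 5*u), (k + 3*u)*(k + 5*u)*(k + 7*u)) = k + 5*u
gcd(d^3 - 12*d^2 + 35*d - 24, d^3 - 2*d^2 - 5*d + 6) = d^2 - 4*d + 3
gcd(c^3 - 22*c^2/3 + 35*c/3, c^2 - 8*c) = c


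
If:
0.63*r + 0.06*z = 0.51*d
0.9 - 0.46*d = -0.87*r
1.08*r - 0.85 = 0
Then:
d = 3.45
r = 0.79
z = 21.02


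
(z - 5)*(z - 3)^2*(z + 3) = z^4 - 8*z^3 + 6*z^2 + 72*z - 135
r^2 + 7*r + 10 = (r + 2)*(r + 5)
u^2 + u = u*(u + 1)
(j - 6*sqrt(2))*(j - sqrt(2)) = j^2 - 7*sqrt(2)*j + 12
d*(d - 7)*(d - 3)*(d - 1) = d^4 - 11*d^3 + 31*d^2 - 21*d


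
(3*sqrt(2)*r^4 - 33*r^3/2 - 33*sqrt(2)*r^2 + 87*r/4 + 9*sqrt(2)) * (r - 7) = 3*sqrt(2)*r^5 - 21*sqrt(2)*r^4 - 33*r^4/2 - 33*sqrt(2)*r^3 + 231*r^3/2 + 87*r^2/4 + 231*sqrt(2)*r^2 - 609*r/4 + 9*sqrt(2)*r - 63*sqrt(2)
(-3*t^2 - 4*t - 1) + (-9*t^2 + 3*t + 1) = -12*t^2 - t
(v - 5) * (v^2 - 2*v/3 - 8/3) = v^3 - 17*v^2/3 + 2*v/3 + 40/3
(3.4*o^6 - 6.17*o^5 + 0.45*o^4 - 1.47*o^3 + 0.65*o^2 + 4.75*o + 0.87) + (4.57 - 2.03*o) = 3.4*o^6 - 6.17*o^5 + 0.45*o^4 - 1.47*o^3 + 0.65*o^2 + 2.72*o + 5.44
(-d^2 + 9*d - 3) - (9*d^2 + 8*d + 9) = -10*d^2 + d - 12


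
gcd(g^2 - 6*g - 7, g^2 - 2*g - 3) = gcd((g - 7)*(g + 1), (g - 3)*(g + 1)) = g + 1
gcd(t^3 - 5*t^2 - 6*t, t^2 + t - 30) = 1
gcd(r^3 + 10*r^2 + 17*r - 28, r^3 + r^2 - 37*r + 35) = r^2 + 6*r - 7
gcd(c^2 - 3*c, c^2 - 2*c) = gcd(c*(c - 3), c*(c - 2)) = c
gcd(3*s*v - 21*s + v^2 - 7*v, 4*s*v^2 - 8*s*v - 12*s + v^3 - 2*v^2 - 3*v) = 1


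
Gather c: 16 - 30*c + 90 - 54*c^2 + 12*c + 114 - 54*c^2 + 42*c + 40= -108*c^2 + 24*c + 260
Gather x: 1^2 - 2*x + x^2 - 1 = x^2 - 2*x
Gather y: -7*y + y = -6*y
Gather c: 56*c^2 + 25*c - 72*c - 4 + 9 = 56*c^2 - 47*c + 5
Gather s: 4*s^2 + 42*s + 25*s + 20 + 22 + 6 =4*s^2 + 67*s + 48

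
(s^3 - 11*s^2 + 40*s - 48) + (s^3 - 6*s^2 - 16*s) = 2*s^3 - 17*s^2 + 24*s - 48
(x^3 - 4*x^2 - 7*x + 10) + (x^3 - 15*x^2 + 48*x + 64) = 2*x^3 - 19*x^2 + 41*x + 74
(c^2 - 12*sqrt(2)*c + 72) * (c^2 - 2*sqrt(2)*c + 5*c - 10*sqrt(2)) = c^4 - 14*sqrt(2)*c^3 + 5*c^3 - 70*sqrt(2)*c^2 + 120*c^2 - 144*sqrt(2)*c + 600*c - 720*sqrt(2)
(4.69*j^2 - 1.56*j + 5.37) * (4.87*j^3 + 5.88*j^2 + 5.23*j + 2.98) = 22.8403*j^5 + 19.98*j^4 + 41.5078*j^3 + 37.393*j^2 + 23.4363*j + 16.0026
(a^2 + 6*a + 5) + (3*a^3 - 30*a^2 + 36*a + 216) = 3*a^3 - 29*a^2 + 42*a + 221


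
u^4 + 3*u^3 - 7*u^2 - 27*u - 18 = (u - 3)*(u + 1)*(u + 2)*(u + 3)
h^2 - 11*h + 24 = (h - 8)*(h - 3)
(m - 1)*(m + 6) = m^2 + 5*m - 6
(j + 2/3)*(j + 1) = j^2 + 5*j/3 + 2/3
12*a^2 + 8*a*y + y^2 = (2*a + y)*(6*a + y)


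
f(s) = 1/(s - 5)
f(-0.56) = -0.18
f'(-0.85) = -0.03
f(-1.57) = -0.15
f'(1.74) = -0.09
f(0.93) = -0.25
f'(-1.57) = -0.02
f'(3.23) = -0.32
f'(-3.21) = -0.01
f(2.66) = -0.43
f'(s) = -1/(s - 5)^2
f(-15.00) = -0.05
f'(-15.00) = 0.00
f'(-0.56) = -0.03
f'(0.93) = -0.06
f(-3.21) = -0.12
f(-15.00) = -0.05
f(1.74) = -0.31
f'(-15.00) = 0.00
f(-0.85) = -0.17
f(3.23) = -0.56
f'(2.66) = -0.18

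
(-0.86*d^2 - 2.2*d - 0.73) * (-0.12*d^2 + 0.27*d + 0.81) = 0.1032*d^4 + 0.0318*d^3 - 1.203*d^2 - 1.9791*d - 0.5913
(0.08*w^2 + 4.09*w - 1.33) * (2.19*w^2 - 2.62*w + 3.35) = 0.1752*w^4 + 8.7475*w^3 - 13.3605*w^2 + 17.1861*w - 4.4555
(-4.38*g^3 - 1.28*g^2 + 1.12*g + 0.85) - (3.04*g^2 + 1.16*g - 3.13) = -4.38*g^3 - 4.32*g^2 - 0.0399999999999998*g + 3.98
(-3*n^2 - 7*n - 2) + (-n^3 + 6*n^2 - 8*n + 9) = -n^3 + 3*n^2 - 15*n + 7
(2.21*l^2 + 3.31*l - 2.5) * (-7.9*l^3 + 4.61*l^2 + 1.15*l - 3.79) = -17.459*l^5 - 15.9609*l^4 + 37.5506*l^3 - 16.0944*l^2 - 15.4199*l + 9.475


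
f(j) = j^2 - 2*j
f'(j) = 2*j - 2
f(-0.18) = 0.39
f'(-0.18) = -2.36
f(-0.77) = 2.13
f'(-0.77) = -3.54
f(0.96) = -1.00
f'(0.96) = -0.08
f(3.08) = 3.33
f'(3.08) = 4.16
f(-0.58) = 1.50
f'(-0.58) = -3.16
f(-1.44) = 4.95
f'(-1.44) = -4.88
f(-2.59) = 11.89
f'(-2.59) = -7.18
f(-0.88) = 2.53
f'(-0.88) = -3.76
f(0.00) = 0.00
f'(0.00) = -2.00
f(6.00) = 24.00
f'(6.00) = 10.00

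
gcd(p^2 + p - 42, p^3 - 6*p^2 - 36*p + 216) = p - 6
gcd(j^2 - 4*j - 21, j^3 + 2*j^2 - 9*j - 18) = j + 3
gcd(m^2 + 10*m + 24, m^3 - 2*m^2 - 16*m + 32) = m + 4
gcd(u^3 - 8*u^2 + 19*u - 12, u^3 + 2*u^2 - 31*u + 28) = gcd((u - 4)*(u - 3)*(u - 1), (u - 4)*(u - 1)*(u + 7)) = u^2 - 5*u + 4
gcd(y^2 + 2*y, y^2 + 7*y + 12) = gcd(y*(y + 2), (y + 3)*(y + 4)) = 1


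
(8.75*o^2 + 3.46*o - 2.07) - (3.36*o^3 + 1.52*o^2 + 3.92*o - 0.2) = -3.36*o^3 + 7.23*o^2 - 0.46*o - 1.87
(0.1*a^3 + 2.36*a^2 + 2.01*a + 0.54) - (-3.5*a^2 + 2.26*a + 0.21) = 0.1*a^3 + 5.86*a^2 - 0.25*a + 0.33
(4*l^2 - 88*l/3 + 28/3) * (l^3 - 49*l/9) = 4*l^5 - 88*l^4/3 - 112*l^3/9 + 4312*l^2/27 - 1372*l/27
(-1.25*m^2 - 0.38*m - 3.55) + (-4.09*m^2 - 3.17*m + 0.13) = -5.34*m^2 - 3.55*m - 3.42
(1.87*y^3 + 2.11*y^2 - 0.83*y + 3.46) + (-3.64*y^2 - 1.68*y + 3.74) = 1.87*y^3 - 1.53*y^2 - 2.51*y + 7.2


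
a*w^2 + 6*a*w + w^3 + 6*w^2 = w*(a + w)*(w + 6)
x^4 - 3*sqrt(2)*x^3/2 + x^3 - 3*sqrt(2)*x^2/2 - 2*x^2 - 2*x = x*(x + 1)*(x - 2*sqrt(2))*(x + sqrt(2)/2)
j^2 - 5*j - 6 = (j - 6)*(j + 1)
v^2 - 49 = (v - 7)*(v + 7)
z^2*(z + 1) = z^3 + z^2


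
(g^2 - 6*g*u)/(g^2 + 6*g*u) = (g - 6*u)/(g + 6*u)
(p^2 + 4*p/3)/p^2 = (p + 4/3)/p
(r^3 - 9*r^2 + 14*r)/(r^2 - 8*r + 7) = r*(r - 2)/(r - 1)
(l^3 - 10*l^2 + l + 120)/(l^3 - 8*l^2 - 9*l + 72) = (l - 5)/(l - 3)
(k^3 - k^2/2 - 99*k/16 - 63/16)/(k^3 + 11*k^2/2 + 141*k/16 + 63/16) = (k - 3)/(k + 3)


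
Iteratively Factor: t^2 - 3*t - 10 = (t + 2)*(t - 5)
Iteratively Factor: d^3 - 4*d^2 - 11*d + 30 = (d - 2)*(d^2 - 2*d - 15) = (d - 2)*(d + 3)*(d - 5)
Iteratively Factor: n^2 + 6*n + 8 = (n + 4)*(n + 2)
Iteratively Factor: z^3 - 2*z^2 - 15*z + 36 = (z - 3)*(z^2 + z - 12) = (z - 3)*(z + 4)*(z - 3)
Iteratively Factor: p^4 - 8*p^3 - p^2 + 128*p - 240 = (p + 4)*(p^3 - 12*p^2 + 47*p - 60) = (p - 3)*(p + 4)*(p^2 - 9*p + 20) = (p - 5)*(p - 3)*(p + 4)*(p - 4)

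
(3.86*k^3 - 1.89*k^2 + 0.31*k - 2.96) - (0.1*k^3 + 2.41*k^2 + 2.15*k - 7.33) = 3.76*k^3 - 4.3*k^2 - 1.84*k + 4.37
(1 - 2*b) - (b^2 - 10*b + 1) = -b^2 + 8*b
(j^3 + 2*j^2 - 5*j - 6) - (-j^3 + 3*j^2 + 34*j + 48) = 2*j^3 - j^2 - 39*j - 54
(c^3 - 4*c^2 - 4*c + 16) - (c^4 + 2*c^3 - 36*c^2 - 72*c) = -c^4 - c^3 + 32*c^2 + 68*c + 16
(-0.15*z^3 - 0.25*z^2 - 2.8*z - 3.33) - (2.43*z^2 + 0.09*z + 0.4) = -0.15*z^3 - 2.68*z^2 - 2.89*z - 3.73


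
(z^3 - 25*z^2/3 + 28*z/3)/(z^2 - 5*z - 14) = z*(3*z - 4)/(3*(z + 2))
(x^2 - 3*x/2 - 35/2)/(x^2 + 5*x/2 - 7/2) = (x - 5)/(x - 1)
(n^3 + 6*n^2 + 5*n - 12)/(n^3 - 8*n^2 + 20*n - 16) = (n^3 + 6*n^2 + 5*n - 12)/(n^3 - 8*n^2 + 20*n - 16)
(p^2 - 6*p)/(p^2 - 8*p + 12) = p/(p - 2)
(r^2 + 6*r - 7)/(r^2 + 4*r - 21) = (r - 1)/(r - 3)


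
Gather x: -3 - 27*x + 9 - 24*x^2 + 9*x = -24*x^2 - 18*x + 6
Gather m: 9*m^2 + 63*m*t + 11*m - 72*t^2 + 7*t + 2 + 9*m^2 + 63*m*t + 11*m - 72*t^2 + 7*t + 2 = 18*m^2 + m*(126*t + 22) - 144*t^2 + 14*t + 4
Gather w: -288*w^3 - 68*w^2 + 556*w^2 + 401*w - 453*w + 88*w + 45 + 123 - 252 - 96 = -288*w^3 + 488*w^2 + 36*w - 180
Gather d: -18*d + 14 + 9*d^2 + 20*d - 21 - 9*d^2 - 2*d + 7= 0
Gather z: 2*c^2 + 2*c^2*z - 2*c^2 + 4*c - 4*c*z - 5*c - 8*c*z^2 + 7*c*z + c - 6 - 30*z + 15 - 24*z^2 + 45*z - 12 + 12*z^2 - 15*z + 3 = z^2*(-8*c - 12) + z*(2*c^2 + 3*c)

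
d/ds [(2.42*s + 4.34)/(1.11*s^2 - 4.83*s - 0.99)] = (-2.6862*s^2 - 9.6348*s + 18.5664)/(1.2321*s^4 - 10.7226*s^3 + 21.1311*s^2 + 9.5634*s + 0.9801)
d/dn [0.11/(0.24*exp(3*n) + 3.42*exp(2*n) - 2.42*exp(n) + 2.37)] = (-0.0792*exp(2*n) - 0.7524*exp(n) + 0.2662)*exp(n)/(0.24*exp(3*n) + 3.42*exp(2*n) - 2.42*exp(n) + 2.37)^2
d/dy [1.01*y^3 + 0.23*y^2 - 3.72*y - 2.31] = 3.03*y^2 + 0.46*y - 3.72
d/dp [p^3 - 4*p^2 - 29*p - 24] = 3*p^2 - 8*p - 29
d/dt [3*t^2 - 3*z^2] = 6*t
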